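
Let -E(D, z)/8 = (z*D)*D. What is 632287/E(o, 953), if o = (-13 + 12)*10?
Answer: -632287/762400 ≈ -0.82934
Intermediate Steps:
o = -10 (o = -1*10 = -10)
E(D, z) = -8*z*D**2 (E(D, z) = -8*z*D*D = -8*D*z*D = -8*z*D**2)
632287/E(o, 953) = 632287/((-8*953*(-10)**2)) = 632287/((-8*953*100)) = 632287/(-762400) = 632287*(-1/762400) = -632287/762400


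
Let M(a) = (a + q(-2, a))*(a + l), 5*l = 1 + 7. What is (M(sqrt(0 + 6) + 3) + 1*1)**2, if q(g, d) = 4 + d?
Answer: 142321/25 + 11328*sqrt(6)/5 ≈ 11242.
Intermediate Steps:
l = 8/5 (l = (1 + 7)/5 = (1/5)*8 = 8/5 ≈ 1.6000)
M(a) = (4 + 2*a)*(8/5 + a) (M(a) = (a + (4 + a))*(a + 8/5) = (4 + 2*a)*(8/5 + a))
(M(sqrt(0 + 6) + 3) + 1*1)**2 = ((32/5 + 2*(sqrt(0 + 6) + 3)**2 + 36*(sqrt(0 + 6) + 3)/5) + 1*1)**2 = ((32/5 + 2*(sqrt(6) + 3)**2 + 36*(sqrt(6) + 3)/5) + 1)**2 = ((32/5 + 2*(3 + sqrt(6))**2 + 36*(3 + sqrt(6))/5) + 1)**2 = ((32/5 + 2*(3 + sqrt(6))**2 + (108/5 + 36*sqrt(6)/5)) + 1)**2 = ((28 + 2*(3 + sqrt(6))**2 + 36*sqrt(6)/5) + 1)**2 = (29 + 2*(3 + sqrt(6))**2 + 36*sqrt(6)/5)**2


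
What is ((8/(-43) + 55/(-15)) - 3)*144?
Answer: -42432/43 ≈ -986.79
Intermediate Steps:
((8/(-43) + 55/(-15)) - 3)*144 = ((8*(-1/43) + 55*(-1/15)) - 3)*144 = ((-8/43 - 11/3) - 3)*144 = (-497/129 - 3)*144 = -884/129*144 = -42432/43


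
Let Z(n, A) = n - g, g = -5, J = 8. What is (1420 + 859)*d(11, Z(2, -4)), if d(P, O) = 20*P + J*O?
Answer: 629004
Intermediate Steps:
Z(n, A) = 5 + n (Z(n, A) = n - 1*(-5) = n + 5 = 5 + n)
d(P, O) = 8*O + 20*P (d(P, O) = 20*P + 8*O = 8*O + 20*P)
(1420 + 859)*d(11, Z(2, -4)) = (1420 + 859)*(8*(5 + 2) + 20*11) = 2279*(8*7 + 220) = 2279*(56 + 220) = 2279*276 = 629004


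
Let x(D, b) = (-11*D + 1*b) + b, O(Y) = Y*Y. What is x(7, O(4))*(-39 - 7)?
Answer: 2070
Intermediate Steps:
O(Y) = Y²
x(D, b) = -11*D + 2*b (x(D, b) = (-11*D + b) + b = (b - 11*D) + b = -11*D + 2*b)
x(7, O(4))*(-39 - 7) = (-11*7 + 2*4²)*(-39 - 7) = (-77 + 2*16)*(-46) = (-77 + 32)*(-46) = -45*(-46) = 2070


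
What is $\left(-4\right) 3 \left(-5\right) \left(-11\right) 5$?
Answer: $-3300$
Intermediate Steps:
$\left(-4\right) 3 \left(-5\right) \left(-11\right) 5 = \left(-12\right) \left(-5\right) \left(-11\right) 5 = 60 \left(-11\right) 5 = \left(-660\right) 5 = -3300$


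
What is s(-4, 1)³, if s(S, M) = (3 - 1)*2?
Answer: 64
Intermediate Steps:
s(S, M) = 4 (s(S, M) = 2*2 = 4)
s(-4, 1)³ = 4³ = 64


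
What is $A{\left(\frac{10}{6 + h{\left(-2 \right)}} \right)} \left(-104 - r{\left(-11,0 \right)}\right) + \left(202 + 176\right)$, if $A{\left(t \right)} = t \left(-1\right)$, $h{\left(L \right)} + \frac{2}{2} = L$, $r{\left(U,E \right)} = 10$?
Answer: $758$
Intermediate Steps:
$h{\left(L \right)} = -1 + L$
$A{\left(t \right)} = - t$
$A{\left(\frac{10}{6 + h{\left(-2 \right)}} \right)} \left(-104 - r{\left(-11,0 \right)}\right) + \left(202 + 176\right) = - \frac{10}{6 - 3} \left(-104 - 10\right) + \left(202 + 176\right) = - \frac{10}{6 - 3} \left(-104 - 10\right) + 378 = - \frac{10}{3} \left(-114\right) + 378 = \left(-1\right) \frac{10}{3} \left(-114\right) + 378 = \left(- \frac{10}{3}\right) \left(-114\right) + 378 = 380 + 378 = 758$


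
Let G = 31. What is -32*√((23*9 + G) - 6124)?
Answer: -96*I*√654 ≈ -2455.0*I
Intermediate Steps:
-32*√((23*9 + G) - 6124) = -32*√((23*9 + 31) - 6124) = -32*√((207 + 31) - 6124) = -32*√(238 - 6124) = -96*I*√654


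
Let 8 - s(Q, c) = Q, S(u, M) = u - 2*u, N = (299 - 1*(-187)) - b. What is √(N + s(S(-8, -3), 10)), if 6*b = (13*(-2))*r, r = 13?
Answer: √4881/3 ≈ 23.288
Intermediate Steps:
b = -169/3 (b = ((13*(-2))*13)/6 = (-26*13)/6 = (⅙)*(-338) = -169/3 ≈ -56.333)
N = 1627/3 (N = (299 - 1*(-187)) - 1*(-169/3) = (299 + 187) + 169/3 = 486 + 169/3 = 1627/3 ≈ 542.33)
S(u, M) = -u
s(Q, c) = 8 - Q
√(N + s(S(-8, -3), 10)) = √(1627/3 + (8 - (-1)*(-8))) = √(1627/3 + (8 - 1*8)) = √(1627/3 + (8 - 8)) = √(1627/3 + 0) = √(1627/3) = √4881/3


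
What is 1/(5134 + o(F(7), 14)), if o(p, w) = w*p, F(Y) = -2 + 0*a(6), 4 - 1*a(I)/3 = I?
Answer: 1/5106 ≈ 0.00019585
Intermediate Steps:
a(I) = 12 - 3*I
F(Y) = -2 (F(Y) = -2 + 0*(12 - 3*6) = -2 + 0*(12 - 18) = -2 + 0*(-6) = -2 + 0 = -2)
o(p, w) = p*w
1/(5134 + o(F(7), 14)) = 1/(5134 - 2*14) = 1/(5134 - 28) = 1/5106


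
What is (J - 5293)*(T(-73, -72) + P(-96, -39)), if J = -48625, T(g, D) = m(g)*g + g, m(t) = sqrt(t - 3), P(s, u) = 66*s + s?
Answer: 350736590 + 7872028*I*sqrt(19) ≈ 3.5074e+8 + 3.4313e+7*I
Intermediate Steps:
P(s, u) = 67*s
m(t) = sqrt(-3 + t)
T(g, D) = g + g*sqrt(-3 + g) (T(g, D) = sqrt(-3 + g)*g + g = g*sqrt(-3 + g) + g = g + g*sqrt(-3 + g))
(J - 5293)*(T(-73, -72) + P(-96, -39)) = (-48625 - 5293)*(-73*(1 + sqrt(-3 - 73)) + 67*(-96)) = -53918*(-73*(1 + sqrt(-76)) - 6432) = -53918*(-73*(1 + 2*I*sqrt(19)) - 6432) = -53918*((-73 - 146*I*sqrt(19)) - 6432) = -53918*(-6505 - 146*I*sqrt(19)) = 350736590 + 7872028*I*sqrt(19)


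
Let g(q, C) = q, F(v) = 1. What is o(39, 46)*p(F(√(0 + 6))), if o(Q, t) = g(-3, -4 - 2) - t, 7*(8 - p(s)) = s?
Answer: -385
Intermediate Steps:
p(s) = 8 - s/7
o(Q, t) = -3 - t
o(39, 46)*p(F(√(0 + 6))) = (-3 - 1*46)*(8 - ⅐*1) = (-3 - 46)*(8 - ⅐) = -49*55/7 = -385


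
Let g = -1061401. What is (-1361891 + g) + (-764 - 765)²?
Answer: -85451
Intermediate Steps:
(-1361891 + g) + (-764 - 765)² = (-1361891 - 1061401) + (-764 - 765)² = -2423292 + (-1529)² = -2423292 + 2337841 = -85451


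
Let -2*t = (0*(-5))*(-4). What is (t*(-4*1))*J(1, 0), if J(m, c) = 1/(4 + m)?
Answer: 0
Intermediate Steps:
t = 0 (t = -0*(-5)*(-4)/2 = -0*(-4) = -½*0 = 0)
(t*(-4*1))*J(1, 0) = (0*(-4*1))/(4 + 1) = (0*(-4))/5 = 0*(⅕) = 0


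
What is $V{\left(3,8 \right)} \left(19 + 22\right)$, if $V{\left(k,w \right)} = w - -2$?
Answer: $410$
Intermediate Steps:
$V{\left(k,w \right)} = 2 + w$ ($V{\left(k,w \right)} = w + 2 = 2 + w$)
$V{\left(3,8 \right)} \left(19 + 22\right) = \left(2 + 8\right) \left(19 + 22\right) = 10 \cdot 41 = 410$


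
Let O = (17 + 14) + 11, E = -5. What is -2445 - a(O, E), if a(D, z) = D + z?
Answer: -2482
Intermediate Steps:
O = 42 (O = 31 + 11 = 42)
-2445 - a(O, E) = -2445 - (42 - 5) = -2445 - 1*37 = -2445 - 37 = -2482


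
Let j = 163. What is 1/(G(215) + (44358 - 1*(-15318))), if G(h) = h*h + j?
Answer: 1/106064 ≈ 9.4283e-6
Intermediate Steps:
G(h) = 163 + h² (G(h) = h*h + 163 = h² + 163 = 163 + h²)
1/(G(215) + (44358 - 1*(-15318))) = 1/((163 + 215²) + (44358 - 1*(-15318))) = 1/((163 + 46225) + (44358 + 15318)) = 1/(46388 + 59676) = 1/106064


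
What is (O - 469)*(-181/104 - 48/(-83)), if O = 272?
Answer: 1976107/8632 ≈ 228.93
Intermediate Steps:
(O - 469)*(-181/104 - 48/(-83)) = (272 - 469)*(-181/104 - 48/(-83)) = -197*(-181*1/104 - 48*(-1/83)) = -197*(-181/104 + 48/83) = -197*(-10031/8632) = 1976107/8632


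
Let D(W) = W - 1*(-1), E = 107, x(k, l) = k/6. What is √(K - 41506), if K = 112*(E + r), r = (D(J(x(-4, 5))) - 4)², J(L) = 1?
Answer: I*√29074 ≈ 170.51*I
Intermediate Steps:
x(k, l) = k/6 (x(k, l) = k*(⅙) = k/6)
D(W) = 1 + W (D(W) = W + 1 = 1 + W)
r = 4 (r = ((1 + 1) - 4)² = (2 - 4)² = (-2)² = 4)
K = 12432 (K = 112*(107 + 4) = 112*111 = 12432)
√(K - 41506) = √(12432 - 41506) = √(-29074) = I*√29074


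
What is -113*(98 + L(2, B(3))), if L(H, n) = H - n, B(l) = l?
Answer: -10961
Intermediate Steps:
-113*(98 + L(2, B(3))) = -113*(98 + (2 - 1*3)) = -113*(98 + (2 - 3)) = -113*(98 - 1) = -113*97 = -10961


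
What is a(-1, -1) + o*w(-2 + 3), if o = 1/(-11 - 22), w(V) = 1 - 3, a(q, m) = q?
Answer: -31/33 ≈ -0.93939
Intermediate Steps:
w(V) = -2
o = -1/33 (o = 1/(-33) = -1/33 ≈ -0.030303)
a(-1, -1) + o*w(-2 + 3) = -1 - 1/33*(-2) = -1 + 2/33 = -31/33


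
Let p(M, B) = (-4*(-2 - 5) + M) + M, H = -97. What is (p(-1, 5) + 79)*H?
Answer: -10185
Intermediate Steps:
p(M, B) = 28 + 2*M (p(M, B) = (-4*(-7) + M) + M = (28 + M) + M = 28 + 2*M)
(p(-1, 5) + 79)*H = ((28 + 2*(-1)) + 79)*(-97) = ((28 - 2) + 79)*(-97) = (26 + 79)*(-97) = 105*(-97) = -10185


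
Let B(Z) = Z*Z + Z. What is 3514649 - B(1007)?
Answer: 2499593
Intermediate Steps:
B(Z) = Z + Z**2 (B(Z) = Z**2 + Z = Z + Z**2)
3514649 - B(1007) = 3514649 - 1007*(1 + 1007) = 3514649 - 1007*1008 = 3514649 - 1*1015056 = 3514649 - 1015056 = 2499593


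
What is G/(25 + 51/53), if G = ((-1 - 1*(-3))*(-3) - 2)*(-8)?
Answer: 106/43 ≈ 2.4651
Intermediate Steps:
G = 64 (G = ((-1 + 3)*(-3) - 2)*(-8) = (2*(-3) - 2)*(-8) = (-6 - 2)*(-8) = -8*(-8) = 64)
G/(25 + 51/53) = 64/(25 + 51/53) = 64/(1376/53) = 64*(53/1376) = 106/43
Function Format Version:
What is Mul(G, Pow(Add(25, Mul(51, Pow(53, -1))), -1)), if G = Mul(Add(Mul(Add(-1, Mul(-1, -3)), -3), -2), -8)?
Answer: Rational(106, 43) ≈ 2.4651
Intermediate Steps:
G = 64 (G = Mul(Add(Mul(Add(-1, 3), -3), -2), -8) = Mul(Add(Mul(2, -3), -2), -8) = Mul(Add(-6, -2), -8) = Mul(-8, -8) = 64)
Mul(G, Pow(Add(25, Mul(51, Pow(53, -1))), -1)) = Mul(64, Pow(Add(25, Mul(51, Pow(53, -1))), -1)) = Mul(64, Pow(Add(25, Mul(51, Rational(1, 53))), -1)) = Mul(64, Pow(Add(25, Rational(51, 53)), -1)) = Mul(64, Pow(Rational(1376, 53), -1)) = Mul(64, Rational(53, 1376)) = Rational(106, 43)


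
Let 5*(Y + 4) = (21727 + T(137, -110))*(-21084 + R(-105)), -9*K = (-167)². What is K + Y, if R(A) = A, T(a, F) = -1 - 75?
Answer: -4129006976/45 ≈ -9.1756e+7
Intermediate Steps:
T(a, F) = -76
K = -27889/9 (K = -⅑*(-167)² = -⅑*27889 = -27889/9 ≈ -3098.8)
Y = -458763059/5 (Y = -4 + ((21727 - 76)*(-21084 - 105))/5 = -4 + (21651*(-21189))/5 = -4 + (⅕)*(-458763039) = -4 - 458763039/5 = -458763059/5 ≈ -9.1753e+7)
K + Y = -27889/9 - 458763059/5 = -4129006976/45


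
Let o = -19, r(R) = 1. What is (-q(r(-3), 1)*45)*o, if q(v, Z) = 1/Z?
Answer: 855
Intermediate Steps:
(-q(r(-3), 1)*45)*o = (-1/1*45)*(-19) = (-1*1*45)*(-19) = -1*45*(-19) = -45*(-19) = 855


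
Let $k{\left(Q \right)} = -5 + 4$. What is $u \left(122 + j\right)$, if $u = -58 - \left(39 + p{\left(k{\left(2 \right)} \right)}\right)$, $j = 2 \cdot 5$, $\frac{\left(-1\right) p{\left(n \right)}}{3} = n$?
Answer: $-13200$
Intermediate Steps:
$k{\left(Q \right)} = -1$
$p{\left(n \right)} = - 3 n$
$j = 10$
$u = -100$ ($u = -58 - \left(39 - -3\right) = -58 - 42 = -100$)
$u \left(122 + j\right) = - 100 \left(122 + 10\right) = \left(-100\right) 132 = -13200$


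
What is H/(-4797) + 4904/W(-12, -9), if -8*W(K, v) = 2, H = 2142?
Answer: -10455566/533 ≈ -19616.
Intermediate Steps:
W(K, v) = -¼ (W(K, v) = -⅛*2 = -¼)
H/(-4797) + 4904/W(-12, -9) = 2142/(-4797) + 4904/(-¼) = 2142*(-1/4797) + 4904*(-4) = -238/533 - 19616 = -10455566/533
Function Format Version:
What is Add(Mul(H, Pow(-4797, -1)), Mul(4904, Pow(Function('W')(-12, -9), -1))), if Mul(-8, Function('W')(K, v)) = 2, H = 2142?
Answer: Rational(-10455566, 533) ≈ -19616.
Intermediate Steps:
Function('W')(K, v) = Rational(-1, 4) (Function('W')(K, v) = Mul(Rational(-1, 8), 2) = Rational(-1, 4))
Add(Mul(H, Pow(-4797, -1)), Mul(4904, Pow(Function('W')(-12, -9), -1))) = Add(Mul(2142, Pow(-4797, -1)), Mul(4904, Pow(Rational(-1, 4), -1))) = Add(Mul(2142, Rational(-1, 4797)), Mul(4904, -4)) = Add(Rational(-238, 533), -19616) = Rational(-10455566, 533)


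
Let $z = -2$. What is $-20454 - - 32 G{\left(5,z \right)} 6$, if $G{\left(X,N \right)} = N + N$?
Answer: $-21222$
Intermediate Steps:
$G{\left(X,N \right)} = 2 N$
$-20454 - - 32 G{\left(5,z \right)} 6 = -20454 - - 32 \cdot 2 \left(-2\right) 6 = -20454 - \left(-32\right) \left(-4\right) 6 = -20454 - 128 \cdot 6 = -20454 - 768 = -21222$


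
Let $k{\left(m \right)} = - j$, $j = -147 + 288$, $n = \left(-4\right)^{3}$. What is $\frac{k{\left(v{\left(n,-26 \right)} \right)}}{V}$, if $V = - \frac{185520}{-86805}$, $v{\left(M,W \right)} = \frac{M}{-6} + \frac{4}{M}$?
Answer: $- \frac{815967}{12368} \approx -65.974$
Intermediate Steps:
$n = -64$
$v{\left(M,W \right)} = \frac{4}{M} - \frac{M}{6}$ ($v{\left(M,W \right)} = M \left(- \frac{1}{6}\right) + \frac{4}{M} = - \frac{M}{6} + \frac{4}{M} = \frac{4}{M} - \frac{M}{6}$)
$j = 141$
$k{\left(m \right)} = -141$ ($k{\left(m \right)} = \left(-1\right) 141 = -141$)
$V = \frac{12368}{5787}$ ($V = \left(-185520\right) \left(- \frac{1}{86805}\right) = \frac{12368}{5787} \approx 2.1372$)
$\frac{k{\left(v{\left(n,-26 \right)} \right)}}{V} = - \frac{141}{\frac{12368}{5787}} = \left(-141\right) \frac{5787}{12368} = - \frac{815967}{12368}$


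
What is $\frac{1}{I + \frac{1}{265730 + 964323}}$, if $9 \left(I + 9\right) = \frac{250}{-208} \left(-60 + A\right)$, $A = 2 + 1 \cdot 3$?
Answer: $- \frac{1151329608}{1905351161} \approx -0.60426$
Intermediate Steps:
$A = 5$ ($A = 2 + 3 = 5$)
$I = - \frac{1549}{936}$ ($I = -9 + \frac{\frac{250}{-208} \left(-60 + 5\right)}{9} = -9 + \frac{250 \left(- \frac{1}{208}\right) \left(-55\right)}{9} = -9 + \frac{\left(- \frac{125}{104}\right) \left(-55\right)}{9} = -9 + \frac{1}{9} \cdot \frac{6875}{104} = -9 + \frac{6875}{936} = - \frac{1549}{936} \approx -1.6549$)
$\frac{1}{I + \frac{1}{265730 + 964323}} = \frac{1}{- \frac{1549}{936} + \frac{1}{265730 + 964323}} = \frac{1}{- \frac{1549}{936} + \frac{1}{1230053}} = \frac{1}{- \frac{1905351161}{1151329608}} = - \frac{1151329608}{1905351161}$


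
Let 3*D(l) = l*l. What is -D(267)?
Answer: -23763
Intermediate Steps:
D(l) = l**2/3 (D(l) = (l*l)/3 = l**2/3)
-D(267) = -267**2/3 = -71289/3 = -1*23763 = -23763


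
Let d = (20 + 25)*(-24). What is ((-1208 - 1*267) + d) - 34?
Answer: -2589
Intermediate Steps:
d = -1080 (d = 45*(-24) = -1080)
((-1208 - 1*267) + d) - 34 = ((-1208 - 1*267) - 1080) - 34 = ((-1208 - 267) - 1080) - 34 = (-1475 - 1080) - 34 = -2555 - 34 = -2589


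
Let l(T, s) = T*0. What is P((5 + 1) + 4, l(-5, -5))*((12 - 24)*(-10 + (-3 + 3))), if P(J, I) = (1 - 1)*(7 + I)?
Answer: 0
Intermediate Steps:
l(T, s) = 0
P(J, I) = 0 (P(J, I) = 0*(7 + I) = 0)
P((5 + 1) + 4, l(-5, -5))*((12 - 24)*(-10 + (-3 + 3))) = 0*((12 - 24)*(-10 + (-3 + 3))) = 0*(-12*(-10 + 0)) = 0*(-12*(-10)) = 0*120 = 0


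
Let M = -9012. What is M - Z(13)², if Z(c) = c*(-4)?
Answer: -11716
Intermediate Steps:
Z(c) = -4*c
M - Z(13)² = -9012 - (-4*13)² = -9012 - 1*(-52)² = -9012 - 1*2704 = -9012 - 2704 = -11716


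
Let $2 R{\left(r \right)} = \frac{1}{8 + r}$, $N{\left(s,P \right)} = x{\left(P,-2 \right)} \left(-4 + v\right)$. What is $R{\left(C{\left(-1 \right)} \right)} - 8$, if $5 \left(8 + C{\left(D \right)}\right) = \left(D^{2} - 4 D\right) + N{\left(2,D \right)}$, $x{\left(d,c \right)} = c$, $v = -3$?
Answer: $- \frac{299}{38} \approx -7.8684$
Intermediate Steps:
$N{\left(s,P \right)} = 14$ ($N{\left(s,P \right)} = - 2 \left(-4 - 3\right) = \left(-2\right) \left(-7\right) = 14$)
$C{\left(D \right)} = - \frac{26}{5} - \frac{4 D}{5} + \frac{D^{2}}{5}$ ($C{\left(D \right)} = -8 + \frac{\left(D^{2} - 4 D\right) + 14}{5} = -8 + \frac{14 + D^{2} - 4 D}{5} = -8 + \left(\frac{14}{5} - \frac{4 D}{5} + \frac{D^{2}}{5}\right) = - \frac{26}{5} - \frac{4 D}{5} + \frac{D^{2}}{5}$)
$R{\left(r \right)} = \frac{1}{2 \left(8 + r\right)}$
$R{\left(C{\left(-1 \right)} \right)} - 8 = \frac{1}{2 \left(8 - \left(\frac{22}{5} - \frac{1}{5}\right)\right)} - 8 = \frac{1}{2 \left(8 + \left(- \frac{26}{5} + \frac{4}{5} + \frac{1}{5} \cdot 1\right)\right)} - 8 = \frac{1}{2 \left(8 + \left(- \frac{26}{5} + \frac{4}{5} + \frac{1}{5}\right)\right)} - 8 = \frac{1}{2 \left(8 - \frac{21}{5}\right)} - 8 = \frac{1}{2 \cdot \frac{19}{5}} - 8 = \frac{1}{2} \cdot \frac{5}{19} - 8 = \frac{5}{38} - 8 = - \frac{299}{38}$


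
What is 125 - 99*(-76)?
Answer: 7649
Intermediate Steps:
125 - 99*(-76) = 125 + 7524 = 7649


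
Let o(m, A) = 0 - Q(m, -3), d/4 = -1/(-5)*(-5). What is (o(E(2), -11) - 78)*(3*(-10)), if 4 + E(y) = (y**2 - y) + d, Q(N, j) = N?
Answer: 2160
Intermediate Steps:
d = -4 (d = 4*(-1/(-5)*(-5)) = 4*(-(-1)/5*(-5)) = 4*(-1*(-1/5)*(-5)) = 4*((1/5)*(-5)) = 4*(-1) = -4)
E(y) = -8 + y**2 - y (E(y) = -4 + ((y**2 - y) - 4) = -4 + (-4 + y**2 - y) = -8 + y**2 - y)
o(m, A) = -m (o(m, A) = 0 - m = -m)
(o(E(2), -11) - 78)*(3*(-10)) = (-(-8 + 2**2 - 1*2) - 78)*(3*(-10)) = (-(-8 + 4 - 2) - 78)*(-30) = (-1*(-6) - 78)*(-30) = (6 - 78)*(-30) = -72*(-30) = 2160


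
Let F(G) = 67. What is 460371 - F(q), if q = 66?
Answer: 460304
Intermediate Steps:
460371 - F(q) = 460371 - 1*67 = 460371 - 67 = 460304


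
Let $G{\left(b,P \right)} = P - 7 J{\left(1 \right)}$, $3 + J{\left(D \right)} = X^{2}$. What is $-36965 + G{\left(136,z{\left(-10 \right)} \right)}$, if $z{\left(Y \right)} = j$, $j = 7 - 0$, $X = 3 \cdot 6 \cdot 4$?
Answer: $-73225$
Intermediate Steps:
$X = 72$ ($X = 18 \cdot 4 = 72$)
$J{\left(D \right)} = 5181$ ($J{\left(D \right)} = -3 + 72^{2} = -3 + 5184 = 5181$)
$j = 7$ ($j = 7 + 0 = 7$)
$z{\left(Y \right)} = 7$
$G{\left(b,P \right)} = -36267 + P$ ($G{\left(b,P \right)} = P - 36267 = -36267 + P$)
$-36965 + G{\left(136,z{\left(-10 \right)} \right)} = -36965 + \left(-36267 + 7\right) = -36965 - 36260 = -73225$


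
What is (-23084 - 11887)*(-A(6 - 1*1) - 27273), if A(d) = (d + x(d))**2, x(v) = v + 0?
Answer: 957261183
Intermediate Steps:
x(v) = v
A(d) = 4*d**2 (A(d) = (d + d)**2 = (2*d)**2 = 4*d**2)
(-23084 - 11887)*(-A(6 - 1*1) - 27273) = (-23084 - 11887)*(-4*(6 - 1*1)**2 - 27273) = -34971*(-4*(6 - 1)**2 - 27273) = -34971*(-4*5**2 - 27273) = -34971*(-4*25 - 27273) = -34971*(-1*100 - 27273) = -34971*(-100 - 27273) = -34971*(-27373) = 957261183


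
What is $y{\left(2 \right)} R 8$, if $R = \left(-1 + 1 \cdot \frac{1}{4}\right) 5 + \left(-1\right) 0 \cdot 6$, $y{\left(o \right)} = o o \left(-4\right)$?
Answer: $480$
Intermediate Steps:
$y{\left(o \right)} = - 4 o^{2}$ ($y{\left(o \right)} = o^{2} \left(-4\right) = - 4 o^{2}$)
$R = - \frac{15}{4}$ ($R = \left(-1 + 1 \cdot \frac{1}{4}\right) 5 + 0 \cdot 6 = \left(-1 + \frac{1}{4}\right) 5 + 0 = \left(- \frac{3}{4}\right) 5 + 0 = - \frac{15}{4} + 0 = - \frac{15}{4} \approx -3.75$)
$y{\left(2 \right)} R 8 = - 4 \cdot 2^{2} \left(- \frac{15}{4}\right) 8 = \left(-4\right) 4 \left(- \frac{15}{4}\right) 8 = \left(-16\right) \left(- \frac{15}{4}\right) 8 = 60 \cdot 8 = 480$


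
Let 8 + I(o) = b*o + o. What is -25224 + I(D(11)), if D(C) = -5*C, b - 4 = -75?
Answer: -21382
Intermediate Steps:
b = -71 (b = 4 - 75 = -71)
I(o) = -8 - 70*o (I(o) = -8 + (-71*o + o) = -8 - 70*o)
-25224 + I(D(11)) = -25224 + (-8 - (-350)*11) = -25224 + (-8 - 70*(-55)) = -25224 + (-8 + 3850) = -25224 + 3842 = -21382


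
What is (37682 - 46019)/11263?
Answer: -1191/1609 ≈ -0.74021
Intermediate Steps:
(37682 - 46019)/11263 = -8337*1/11263 = -1191/1609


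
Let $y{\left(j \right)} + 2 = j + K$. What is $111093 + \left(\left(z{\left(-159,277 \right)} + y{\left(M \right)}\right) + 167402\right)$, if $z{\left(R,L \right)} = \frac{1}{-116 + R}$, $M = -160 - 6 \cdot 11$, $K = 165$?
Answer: $\frac{76568799}{275} \approx 2.7843 \cdot 10^{5}$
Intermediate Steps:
$M = -226$ ($M = -160 - 66 = -226$)
$y{\left(j \right)} = 163 + j$ ($y{\left(j \right)} = -2 + \left(j + 165\right) = -2 + \left(165 + j\right) = 163 + j$)
$111093 + \left(\left(z{\left(-159,277 \right)} + y{\left(M \right)}\right) + 167402\right) = 111093 + \left(\left(\frac{1}{-116 - 159} + \left(163 - 226\right)\right) + 167402\right) = 111093 + \left(\left(\frac{1}{-275} - 63\right) + 167402\right) = 111093 + \left(\left(- \frac{1}{275} - 63\right) + 167402\right) = 111093 + \left(- \frac{17326}{275} + 167402\right) = 111093 + \frac{46018224}{275} = \frac{76568799}{275}$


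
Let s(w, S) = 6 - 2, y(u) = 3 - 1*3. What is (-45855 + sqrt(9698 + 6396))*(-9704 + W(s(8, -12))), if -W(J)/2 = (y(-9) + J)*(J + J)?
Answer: 447911640 - 9768*sqrt(16094) ≈ 4.4667e+8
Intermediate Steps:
y(u) = 0 (y(u) = 3 - 3 = 0)
s(w, S) = 4
W(J) = -4*J**2 (W(J) = -2*(0 + J)*(J + J) = -2*J*2*J = -4*J**2)
(-45855 + sqrt(9698 + 6396))*(-9704 + W(s(8, -12))) = (-45855 + sqrt(9698 + 6396))*(-9704 - 4*4**2) = (-45855 + sqrt(16094))*(-9704 - 4*16) = (-45855 + sqrt(16094))*(-9704 - 64) = (-45855 + sqrt(16094))*(-9768) = 447911640 - 9768*sqrt(16094)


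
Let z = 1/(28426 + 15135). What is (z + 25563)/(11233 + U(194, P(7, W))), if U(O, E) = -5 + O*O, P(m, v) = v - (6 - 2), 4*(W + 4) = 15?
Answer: 278387461/532141176 ≈ 0.52315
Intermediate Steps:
W = -¼ (W = -4 + (¼)*15 = -4 + 15/4 = -¼ ≈ -0.25000)
P(m, v) = -4 + v (P(m, v) = v - 1*4 = v - 4 = -4 + v)
U(O, E) = -5 + O²
z = 1/43561 ≈ 2.2956e-5
(z + 25563)/(11233 + U(194, P(7, W))) = (1/43561 + 25563)/(11233 + (-5 + 194²)) = 1113549844/(43561*(11233 + (-5 + 37636))) = 1113549844/(43561*(11233 + 37631)) = (1113549844/43561)/48864 = (1113549844/43561)*(1/48864) = 278387461/532141176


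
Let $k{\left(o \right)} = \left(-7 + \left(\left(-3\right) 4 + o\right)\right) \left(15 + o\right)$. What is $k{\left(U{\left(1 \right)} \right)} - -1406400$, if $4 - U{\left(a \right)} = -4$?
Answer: $1406147$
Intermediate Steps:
$U{\left(a \right)} = 8$ ($U{\left(a \right)} = 4 - -4 = 4 + 4 = 8$)
$k{\left(o \right)} = \left(-19 + o\right) \left(15 + o\right)$ ($k{\left(o \right)} = \left(-7 + \left(-12 + o\right)\right) \left(15 + o\right) = \left(-19 + o\right) \left(15 + o\right)$)
$k{\left(U{\left(1 \right)} \right)} - -1406400 = \left(-285 + 8^{2} - 32\right) - -1406400 = \left(-285 + 64 - 32\right) + 1406400 = -253 + 1406400 = 1406147$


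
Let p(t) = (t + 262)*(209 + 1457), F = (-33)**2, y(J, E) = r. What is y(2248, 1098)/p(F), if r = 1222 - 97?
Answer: 1125/2250766 ≈ 0.00049983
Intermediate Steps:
r = 1125
y(J, E) = 1125
F = 1089
p(t) = 436492 + 1666*t (p(t) = (262 + t)*1666 = 436492 + 1666*t)
y(2248, 1098)/p(F) = 1125/(436492 + 1666*1089) = 1125/(436492 + 1814274) = 1125/2250766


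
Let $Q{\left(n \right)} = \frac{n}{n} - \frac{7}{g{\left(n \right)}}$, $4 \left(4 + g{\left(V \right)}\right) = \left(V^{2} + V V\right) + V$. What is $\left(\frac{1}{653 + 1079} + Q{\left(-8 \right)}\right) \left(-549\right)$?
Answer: $- \frac{9040383}{22516} \approx -401.51$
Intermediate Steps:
$g{\left(V \right)} = -4 + \frac{V^{2}}{2} + \frac{V}{4}$ ($g{\left(V \right)} = -4 + \frac{\left(V^{2} + V V\right) + V}{4} = -4 + \frac{\left(V^{2} + V^{2}\right) + V}{4} = -4 + \frac{2 V^{2} + V}{4} = -4 + \frac{V + 2 V^{2}}{4} = -4 + \left(\frac{V^{2}}{2} + \frac{V}{4}\right) = -4 + \frac{V^{2}}{2} + \frac{V}{4}$)
$Q{\left(n \right)} = 1 - \frac{7}{-4 + \frac{n^{2}}{2} + \frac{n}{4}}$ ($Q{\left(n \right)} = \frac{n}{n} - \frac{7}{-4 + \frac{n^{2}}{2} + \frac{n}{4}} = 1 - \frac{7}{-4 + \frac{n^{2}}{2} + \frac{n}{4}}$)
$\left(\frac{1}{653 + 1079} + Q{\left(-8 \right)}\right) \left(-549\right) = \left(\frac{1}{653 + 1079} + \frac{-44 - 8 + 2 \left(-8\right)^{2}}{-16 - 8 + 2 \left(-8\right)^{2}}\right) \left(-549\right) = \left(\frac{1}{1732} + \frac{-44 - 8 + 2 \cdot 64}{-16 - 8 + 2 \cdot 64}\right) \left(-549\right) = \left(\frac{1}{1732} + \frac{-44 - 8 + 128}{-16 - 8 + 128}\right) \left(-549\right) = \left(\frac{1}{1732} + \frac{1}{104} \cdot 76\right) \left(-549\right) = \left(\frac{1}{1732} + \frac{19}{26}\right) \left(-549\right) = \frac{16467}{22516} \left(-549\right) = - \frac{9040383}{22516}$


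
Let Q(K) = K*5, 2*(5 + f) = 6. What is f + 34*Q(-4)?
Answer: -682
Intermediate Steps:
f = -2 (f = -5 + (1/2)*6 = -5 + 3 = -2)
Q(K) = 5*K
f + 34*Q(-4) = -2 + 34*(5*(-4)) = -2 + 34*(-20) = -2 - 680 = -682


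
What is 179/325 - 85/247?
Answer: 1276/6175 ≈ 0.20664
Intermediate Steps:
179/325 - 85/247 = 1276/6175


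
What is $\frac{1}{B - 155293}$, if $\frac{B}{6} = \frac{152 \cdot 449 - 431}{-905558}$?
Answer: $- \frac{452779}{70313612698} \approx -6.4394 \cdot 10^{-6}$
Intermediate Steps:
$B = - \frac{203451}{452779}$ ($B = 6 \frac{152 \cdot 449 - 431}{-905558} = 6 \left(68248 - 431\right) \left(- \frac{1}{905558}\right) = 6 \cdot 67817 \left(- \frac{1}{905558}\right) = 6 \left(- \frac{67817}{905558}\right) = - \frac{203451}{452779} \approx -0.44934$)
$\frac{1}{B - 155293} = \frac{1}{- \frac{203451}{452779} - 155293} = \frac{1}{- \frac{70313612698}{452779}} = - \frac{452779}{70313612698}$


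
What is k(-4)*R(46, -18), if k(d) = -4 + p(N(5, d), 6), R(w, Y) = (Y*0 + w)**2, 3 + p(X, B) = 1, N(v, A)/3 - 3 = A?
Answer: -12696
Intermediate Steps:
N(v, A) = 9 + 3*A
p(X, B) = -2 (p(X, B) = -3 + 1 = -2)
R(w, Y) = w**2 (R(w, Y) = (0 + w)**2 = w**2)
k(d) = -6 (k(d) = -4 - 2 = -6)
k(-4)*R(46, -18) = -6*46**2 = -6*2116 = -12696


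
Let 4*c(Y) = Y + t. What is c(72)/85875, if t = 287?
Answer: 359/343500 ≈ 0.0010451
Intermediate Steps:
c(Y) = 287/4 + Y/4 (c(Y) = (Y + 287)/4 = (287 + Y)/4 = 287/4 + Y/4)
c(72)/85875 = (287/4 + (1/4)*72)/85875 = (287/4 + 18)*(1/85875) = (359/4)*(1/85875) = 359/343500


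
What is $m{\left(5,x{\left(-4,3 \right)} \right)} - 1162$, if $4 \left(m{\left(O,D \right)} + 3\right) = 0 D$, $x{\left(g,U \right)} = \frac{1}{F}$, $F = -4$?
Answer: $-1165$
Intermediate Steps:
$x{\left(g,U \right)} = - \frac{1}{4}$ ($x{\left(g,U \right)} = \frac{1}{-4} = - \frac{1}{4}$)
$m{\left(O,D \right)} = -3$ ($m{\left(O,D \right)} = -3 + \frac{0 D}{4} = -3 + \frac{1}{4} \cdot 0 = -3 + 0 = -3$)
$m{\left(5,x{\left(-4,3 \right)} \right)} - 1162 = -3 - 1162 = -1165$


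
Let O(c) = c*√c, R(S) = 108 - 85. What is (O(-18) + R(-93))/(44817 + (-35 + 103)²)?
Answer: 23/49441 - 54*I*√2/49441 ≈ 0.0004652 - 0.0015446*I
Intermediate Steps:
R(S) = 23
O(c) = c^(3/2)
(O(-18) + R(-93))/(44817 + (-35 + 103)²) = ((-18)^(3/2) + 23)/(44817 + (-35 + 103)²) = (-54*I*√2 + 23)/(44817 + 68²) = (23 - 54*I*√2)/(44817 + 4624) = (23 - 54*I*√2)/49441 = (23 - 54*I*√2)*(1/49441) = 23/49441 - 54*I*√2/49441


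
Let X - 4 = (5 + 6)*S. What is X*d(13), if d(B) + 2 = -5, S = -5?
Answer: 357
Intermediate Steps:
d(B) = -7 (d(B) = -2 - 5 = -7)
X = -51 (X = 4 + (5 + 6)*(-5) = 4 + 11*(-5) = 4 - 55 = -51)
X*d(13) = -51*(-7) = 357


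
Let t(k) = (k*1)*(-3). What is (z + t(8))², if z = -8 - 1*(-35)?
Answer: 9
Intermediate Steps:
t(k) = -3*k (t(k) = k*(-3) = -3*k)
z = 27 (z = -8 + 35 = 27)
(z + t(8))² = (27 - 3*8)² = (27 - 24)² = 3² = 9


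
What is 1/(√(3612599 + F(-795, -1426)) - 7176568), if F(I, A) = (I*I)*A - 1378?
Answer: -7176568/51504025915053 - I*√897656429/51504025915053 ≈ -1.3934e-7 - 5.8172e-10*I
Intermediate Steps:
F(I, A) = -1378 + A*I² (F(I, A) = I²*A - 1378 = A*I² - 1378 = -1378 + A*I²)
1/(√(3612599 + F(-795, -1426)) - 7176568) = 1/(√(3612599 + (-1378 - 1426*(-795)²)) - 7176568) = 1/(√(3612599 + (-1378 - 1426*632025)) - 7176568) = 1/(√(3612599 + (-1378 - 901267650)) - 7176568) = 1/(√(3612599 - 901269028) - 7176568) = 1/(√(-897656429) - 7176568) = 1/(I*√897656429 - 7176568) = 1/(-7176568 + I*√897656429)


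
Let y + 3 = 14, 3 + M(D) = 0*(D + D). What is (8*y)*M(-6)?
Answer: -264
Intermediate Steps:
M(D) = -3 (M(D) = -3 + 0*(D + D) = -3 + 0*(2*D) = -3 + 0 = -3)
y = 11 (y = -3 + 14 = 11)
(8*y)*M(-6) = (8*11)*(-3) = 88*(-3) = -264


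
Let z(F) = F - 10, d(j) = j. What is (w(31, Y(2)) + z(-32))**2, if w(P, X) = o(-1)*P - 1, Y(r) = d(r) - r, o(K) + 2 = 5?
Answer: 2500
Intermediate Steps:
z(F) = -10 + F
o(K) = 3 (o(K) = -2 + 5 = 3)
Y(r) = 0 (Y(r) = r - r = 0)
w(P, X) = -1 + 3*P (w(P, X) = 3*P - 1 = -1 + 3*P)
(w(31, Y(2)) + z(-32))**2 = ((-1 + 3*31) + (-10 - 32))**2 = ((-1 + 93) - 42)**2 = (92 - 42)**2 = 50**2 = 2500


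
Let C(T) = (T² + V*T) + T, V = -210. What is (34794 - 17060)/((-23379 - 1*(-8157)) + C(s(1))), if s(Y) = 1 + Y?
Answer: -8867/7818 ≈ -1.1342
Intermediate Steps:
C(T) = T² - 209*T (C(T) = (T² - 210*T) + T = T² - 209*T)
(34794 - 17060)/((-23379 - 1*(-8157)) + C(s(1))) = (34794 - 17060)/((-23379 - 1*(-8157)) + (1 + 1)*(-209 + (1 + 1))) = 17734/((-23379 + 8157) + 2*(-209 + 2)) = 17734/(-15222 + 2*(-207)) = 17734/(-15222 - 414) = 17734/(-15636) = 17734*(-1/15636) = -8867/7818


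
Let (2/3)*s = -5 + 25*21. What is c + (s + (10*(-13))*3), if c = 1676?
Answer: 2066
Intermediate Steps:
s = 780 (s = 3*(-5 + 25*21)/2 = 3*(-5 + 525)/2 = (3/2)*520 = 780)
c + (s + (10*(-13))*3) = 1676 + (780 + (10*(-13))*3) = 1676 + (780 - 130*3) = 1676 + (780 - 390) = 1676 + 390 = 2066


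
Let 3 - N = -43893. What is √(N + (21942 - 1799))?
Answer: √64039 ≈ 253.06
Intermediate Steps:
N = 43896 (N = 3 - 1*(-43893) = 3 + 43893 = 43896)
√(N + (21942 - 1799)) = √(43896 + (21942 - 1799)) = √(43896 + 20143) = √64039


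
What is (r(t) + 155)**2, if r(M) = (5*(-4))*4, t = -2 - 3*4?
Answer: 5625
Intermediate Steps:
t = -14 (t = -2 - 12 = -14)
r(M) = -80 (r(M) = -20*4 = -80)
(r(t) + 155)**2 = (-80 + 155)**2 = 75**2 = 5625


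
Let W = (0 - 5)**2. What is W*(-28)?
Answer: -700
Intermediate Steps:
W = 25 (W = (-5)**2 = 25)
W*(-28) = 25*(-28) = -700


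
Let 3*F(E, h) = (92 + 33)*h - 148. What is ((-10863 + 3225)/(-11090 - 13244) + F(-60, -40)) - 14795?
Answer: -200885518/12167 ≈ -16511.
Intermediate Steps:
F(E, h) = -148/3 + 125*h/3 (F(E, h) = ((92 + 33)*h - 148)/3 = (125*h - 148)/3 = (-148 + 125*h)/3 = -148/3 + 125*h/3)
((-10863 + 3225)/(-11090 - 13244) + F(-60, -40)) - 14795 = ((-10863 + 3225)/(-11090 - 13244) + (-148/3 + (125/3)*(-40))) - 14795 = (-7638/(-24334) + (-148/3 - 5000/3)) - 14795 = (-7638*(-1/24334) - 1716) - 14795 = (3819/12167 - 1716) - 14795 = -20874753/12167 - 14795 = -200885518/12167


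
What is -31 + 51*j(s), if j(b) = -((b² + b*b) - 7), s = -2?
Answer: -82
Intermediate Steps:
j(b) = 7 - 2*b² (j(b) = -((b² + b²) - 7) = -(2*b² - 7) = -(-7 + 2*b²) = 7 - 2*b²)
-31 + 51*j(s) = -31 + 51*(7 - 2*(-2)²) = -31 + 51*(7 - 2*4) = -31 + 51*(7 - 8) = -31 + 51*(-1) = -31 - 51 = -82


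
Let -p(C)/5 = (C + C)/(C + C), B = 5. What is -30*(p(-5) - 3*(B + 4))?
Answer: 960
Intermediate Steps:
p(C) = -5 (p(C) = -5*(C + C)/(C + C) = -5*2*C/(2*C) = -5*2*C*1/(2*C) = -5*1 = -5)
-30*(p(-5) - 3*(B + 4)) = -30*(-5 - 3*(5 + 4)) = -30*(-5 - 3*9) = -30*(-5 - 27) = -30*(-32) = 960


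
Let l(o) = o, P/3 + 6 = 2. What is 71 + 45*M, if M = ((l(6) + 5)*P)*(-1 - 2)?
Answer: 17891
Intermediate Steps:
P = -12 (P = -18 + 3*2 = -18 + 6 = -12)
M = 396 (M = ((6 + 5)*(-12))*(-1 - 2) = (11*(-12))*(-3) = -132*(-3) = 396)
71 + 45*M = 71 + 45*396 = 71 + 17820 = 17891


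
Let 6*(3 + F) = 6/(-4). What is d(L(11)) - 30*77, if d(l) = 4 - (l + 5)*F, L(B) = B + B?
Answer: -8873/4 ≈ -2218.3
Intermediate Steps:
F = -13/4 (F = -3 + (6/(-4))/6 = -3 + (6*(-¼))/6 = -3 + (⅙)*(-3/2) = -3 - ¼ = -13/4 ≈ -3.2500)
L(B) = 2*B
d(l) = 81/4 + 13*l/4 (d(l) = 4 - (l + 5)*(-13)/4 = 4 - (5 + l)*(-13)/4 = 4 - (-65/4 - 13*l/4) = 4 + (65/4 + 13*l/4) = 81/4 + 13*l/4)
d(L(11)) - 30*77 = (81/4 + 13*(2*11)/4) - 30*77 = (81/4 + (13/4)*22) - 1*2310 = (81/4 + 143/2) - 2310 = 367/4 - 2310 = -8873/4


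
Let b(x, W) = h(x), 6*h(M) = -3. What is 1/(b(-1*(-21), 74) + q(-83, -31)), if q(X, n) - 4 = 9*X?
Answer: -2/1487 ≈ -0.0013450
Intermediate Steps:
q(X, n) = 4 + 9*X
h(M) = -1/2 (h(M) = (1/6)*(-3) = -1/2)
b(x, W) = -1/2
1/(b(-1*(-21), 74) + q(-83, -31)) = 1/(-1/2 + (4 + 9*(-83))) = 1/(-1/2 + (4 - 747)) = 1/(-1/2 - 743) = 1/(-1487/2) = -2/1487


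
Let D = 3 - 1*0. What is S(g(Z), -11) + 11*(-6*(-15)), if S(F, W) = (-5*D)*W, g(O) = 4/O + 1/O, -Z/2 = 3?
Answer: 1155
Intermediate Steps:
Z = -6 (Z = -2*3 = -6)
g(O) = 5/O (g(O) = 4/O + 1/O = 5/O)
D = 3 (D = 3 + 0 = 3)
S(F, W) = -15*W (S(F, W) = (-5*3)*W = -15*W)
S(g(Z), -11) + 11*(-6*(-15)) = -15*(-11) + 11*(-6*(-15)) = 165 + 11*90 = 165 + 990 = 1155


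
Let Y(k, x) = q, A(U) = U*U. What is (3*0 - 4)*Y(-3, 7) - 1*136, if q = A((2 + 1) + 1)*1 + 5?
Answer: -220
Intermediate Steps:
A(U) = U**2
q = 21 (q = ((2 + 1) + 1)**2*1 + 5 = (3 + 1)**2*1 + 5 = 4**2*1 + 5 = 16*1 + 5 = 16 + 5 = 21)
Y(k, x) = 21
(3*0 - 4)*Y(-3, 7) - 1*136 = (3*0 - 4)*21 - 1*136 = (0 - 4)*21 - 136 = -4*21 - 136 = -84 - 136 = -220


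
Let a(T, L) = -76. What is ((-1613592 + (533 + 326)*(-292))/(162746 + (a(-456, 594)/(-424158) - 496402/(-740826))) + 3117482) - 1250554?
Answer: 1591217858195759056732/852324043771021 ≈ 1.8669e+6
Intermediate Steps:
((-1613592 + (533 + 326)*(-292))/(162746 + (a(-456, 594)/(-424158) - 496402/(-740826))) + 3117482) - 1250554 = ((-1613592 + (533 + 326)*(-292))/(162746 + (-76/(-424158) - 496402/(-740826))) + 3117482) - 1250554 = ((-1613592 + 859*(-292))/(162746 + (-76*(-1/424158) - 496402*(-1/740826))) + 3117482) - 1250554 = ((-1613592 - 250828)/(162746 + (38/212079 + 248201/370413)) + 3117482) - 1250554 = (-1864420/(162746 + 17550765191/26185606209) + 3117482) - 1250554 = (-1864420/4261620218855105/26185606209 + 3117482) - 1250554 = (-1864420*26185606209/4261620218855105 + 3117482) - 1250554 = (-9764193585636756/852324043771021 + 3117482) - 1250554 = 2657095100429784452366/852324043771021 - 1250554 = 1591217858195759056732/852324043771021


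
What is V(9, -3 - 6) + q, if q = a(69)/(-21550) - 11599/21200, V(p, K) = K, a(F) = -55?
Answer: -87210649/9137200 ≈ -9.5446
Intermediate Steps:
q = -4975849/9137200 (q = -55/(-21550) - 11599/21200 = -55*(-1/21550) - 11599*1/21200 = 11/4310 - 11599/21200 = -4975849/9137200 ≈ -0.54457)
V(9, -3 - 6) + q = (-3 - 6) - 4975849/9137200 = -9 - 4975849/9137200 = -87210649/9137200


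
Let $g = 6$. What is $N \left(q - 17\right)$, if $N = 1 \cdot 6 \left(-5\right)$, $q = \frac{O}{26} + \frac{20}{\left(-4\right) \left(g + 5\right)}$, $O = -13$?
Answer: $\frac{5925}{11} \approx 538.64$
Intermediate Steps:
$q = - \frac{21}{22}$ ($q = - \frac{13}{26} + \frac{20}{\left(-4\right) \left(6 + 5\right)} = \left(-13\right) \frac{1}{26} + \frac{20}{\left(-4\right) 11} = - \frac{1}{2} + \frac{20}{-44} = - \frac{1}{2} + 20 \left(- \frac{1}{44}\right) = - \frac{1}{2} - \frac{5}{11} = - \frac{21}{22} \approx -0.95455$)
$N = -30$ ($N = 6 \left(-5\right) = -30$)
$N \left(q - 17\right) = - 30 \left(- \frac{21}{22} - 17\right) = \left(-30\right) \left(- \frac{395}{22}\right) = \frac{5925}{11}$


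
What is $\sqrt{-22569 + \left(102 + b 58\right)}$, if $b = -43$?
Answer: $i \sqrt{24961} \approx 157.99 i$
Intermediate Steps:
$\sqrt{-22569 + \left(102 + b 58\right)} = \sqrt{-22569 + \left(102 - 2494\right)} = \sqrt{-22569 - 2392} = \sqrt{-24961} = i \sqrt{24961}$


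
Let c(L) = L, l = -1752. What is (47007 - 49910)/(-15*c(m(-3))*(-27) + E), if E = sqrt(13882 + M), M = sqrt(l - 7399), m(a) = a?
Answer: 2903/(1215 - sqrt(13882 + I*sqrt(9151))) ≈ 2.6459 + 0.00097897*I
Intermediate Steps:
M = I*sqrt(9151) (M = sqrt(-1752 - 7399) = sqrt(-9151) = I*sqrt(9151) ≈ 95.661*I)
E = sqrt(13882 + I*sqrt(9151)) ≈ 117.82 + 0.406*I
(47007 - 49910)/(-15*c(m(-3))*(-27) + E) = (47007 - 49910)/(-15*(-3)*(-27) + sqrt(13882 + I*sqrt(9151))) = -2903/(45*(-27) + sqrt(13882 + I*sqrt(9151))) = -2903/(-1215 + sqrt(13882 + I*sqrt(9151)))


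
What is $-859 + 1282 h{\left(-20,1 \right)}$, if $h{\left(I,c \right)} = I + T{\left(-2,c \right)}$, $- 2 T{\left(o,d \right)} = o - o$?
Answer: $-26499$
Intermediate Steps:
$T{\left(o,d \right)} = 0$ ($T{\left(o,d \right)} = - \frac{o - o}{2} = \left(- \frac{1}{2}\right) 0 = 0$)
$h{\left(I,c \right)} = I$ ($h{\left(I,c \right)} = I + 0 = I$)
$-859 + 1282 h{\left(-20,1 \right)} = -859 + 1282 \left(-20\right) = -859 - 25640 = -26499$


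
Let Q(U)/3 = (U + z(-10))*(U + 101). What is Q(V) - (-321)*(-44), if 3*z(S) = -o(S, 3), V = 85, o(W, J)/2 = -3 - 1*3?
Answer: 35538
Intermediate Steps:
o(W, J) = -12 (o(W, J) = 2*(-3 - 1*3) = 2*(-3 - 3) = 2*(-6) = -12)
z(S) = 4 (z(S) = (-1*(-12))/3 = (⅓)*12 = 4)
Q(U) = 3*(4 + U)*(101 + U) (Q(U) = 3*((U + 4)*(U + 101)) = 3*((4 + U)*(101 + U)) = 3*(4 + U)*(101 + U))
Q(V) - (-321)*(-44) = (1212 + 3*85² + 315*85) - (-321)*(-44) = (1212 + 3*7225 + 26775) - 1*14124 = (1212 + 21675 + 26775) - 14124 = 49662 - 14124 = 35538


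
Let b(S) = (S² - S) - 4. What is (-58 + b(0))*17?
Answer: -1054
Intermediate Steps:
b(S) = -4 + S² - S
(-58 + b(0))*17 = (-58 + (-4 + 0² - 1*0))*17 = (-58 + (-4 + 0 + 0))*17 = (-58 - 4)*17 = -62*17 = -1054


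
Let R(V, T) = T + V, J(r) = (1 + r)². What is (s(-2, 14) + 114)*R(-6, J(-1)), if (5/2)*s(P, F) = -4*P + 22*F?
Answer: -7212/5 ≈ -1442.4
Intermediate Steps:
s(P, F) = -8*P/5 + 44*F/5 (s(P, F) = 2*(-4*P + 22*F)/5 = -8*P/5 + 44*F/5)
(s(-2, 14) + 114)*R(-6, J(-1)) = ((-8/5*(-2) + (44/5)*14) + 114)*((1 - 1)² - 6) = ((16/5 + 616/5) + 114)*(0² - 6) = (632/5 + 114)*(0 - 6) = (1202/5)*(-6) = -7212/5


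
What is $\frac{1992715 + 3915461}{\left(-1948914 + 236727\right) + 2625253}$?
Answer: $\frac{2954088}{456533} \approx 6.4707$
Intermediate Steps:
$\frac{1992715 + 3915461}{\left(-1948914 + 236727\right) + 2625253} = \frac{5908176}{-1712187 + 2625253} = \frac{5908176}{913066} = 5908176 \cdot \frac{1}{913066} = \frac{2954088}{456533}$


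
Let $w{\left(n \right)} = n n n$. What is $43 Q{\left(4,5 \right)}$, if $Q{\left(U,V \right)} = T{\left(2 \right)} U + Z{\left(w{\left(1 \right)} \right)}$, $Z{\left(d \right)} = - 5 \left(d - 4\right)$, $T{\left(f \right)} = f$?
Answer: $989$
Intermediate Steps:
$w{\left(n \right)} = n^{3}$ ($w{\left(n \right)} = n^{2} n = n^{3}$)
$Z{\left(d \right)} = 20 - 5 d$ ($Z{\left(d \right)} = - 5 \left(-4 + d\right) = 20 - 5 d$)
$Q{\left(U,V \right)} = 15 + 2 U$ ($Q{\left(U,V \right)} = 2 U + \left(20 - 5 \cdot 1^{3}\right) = 2 U + \left(20 - 5\right) = 2 U + 15 = 15 + 2 U$)
$43 Q{\left(4,5 \right)} = 43 \left(15 + 2 \cdot 4\right) = 43 \left(15 + 8\right) = 43 \cdot 23 = 989$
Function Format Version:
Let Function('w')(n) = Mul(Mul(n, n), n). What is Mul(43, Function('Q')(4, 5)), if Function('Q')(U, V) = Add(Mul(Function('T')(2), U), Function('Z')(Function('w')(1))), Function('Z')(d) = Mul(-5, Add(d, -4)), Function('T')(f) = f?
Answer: 989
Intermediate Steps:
Function('w')(n) = Pow(n, 3) (Function('w')(n) = Mul(Pow(n, 2), n) = Pow(n, 3))
Function('Z')(d) = Add(20, Mul(-5, d)) (Function('Z')(d) = Mul(-5, Add(-4, d)) = Add(20, Mul(-5, d)))
Function('Q')(U, V) = Add(15, Mul(2, U)) (Function('Q')(U, V) = Add(Mul(2, U), Add(20, Mul(-5, Pow(1, 3)))) = Add(Mul(2, U), Add(20, Mul(-5, 1))) = Add(Mul(2, U), Add(20, -5)) = Add(Mul(2, U), 15) = Add(15, Mul(2, U)))
Mul(43, Function('Q')(4, 5)) = Mul(43, Add(15, Mul(2, 4))) = Mul(43, Add(15, 8)) = Mul(43, 23) = 989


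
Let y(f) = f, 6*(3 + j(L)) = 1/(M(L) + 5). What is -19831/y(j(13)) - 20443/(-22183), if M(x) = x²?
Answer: 459331167245/69454973 ≈ 6613.4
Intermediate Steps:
j(L) = -3 + 1/(6*(5 + L²)) (j(L) = -3 + 1/(6*(L² + 5)) = -3 + 1/(6*(5 + L²)))
-19831/y(j(13)) - 20443/(-22183) = -19831*6*(5 + 13²)/(-89 - 18*13²) - 20443/(-22183) = -19831*6*(5 + 169)/(-89 - 18*169) - 20443*(-1/22183) = -19831*1044/(-89 - 3042) + 20443/22183 = -19831/((⅙)*(1/174)*(-3131)) + 20443/22183 = -19831/(-3131/1044) + 20443/22183 = -19831*(-1044/3131) + 20443/22183 = 20703564/3131 + 20443/22183 = 459331167245/69454973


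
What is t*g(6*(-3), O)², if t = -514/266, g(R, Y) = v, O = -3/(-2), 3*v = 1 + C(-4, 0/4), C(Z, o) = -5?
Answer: -4112/1197 ≈ -3.4353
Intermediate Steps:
v = -4/3 (v = (1 - 5)/3 = (⅓)*(-4) = -4/3 ≈ -1.3333)
O = 3/2 (O = -3*(-½) = 3/2 ≈ 1.5000)
g(R, Y) = -4/3
t = -257/133 (t = -514*1/266 = -257/133 ≈ -1.9323)
t*g(6*(-3), O)² = -257*(-4/3)²/133 = -257/133*16/9 = -4112/1197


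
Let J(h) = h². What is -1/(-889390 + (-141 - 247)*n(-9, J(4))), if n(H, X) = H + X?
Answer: 1/892106 ≈ 1.1209e-6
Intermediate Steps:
-1/(-889390 + (-141 - 247)*n(-9, J(4))) = -1/(-889390 + (-141 - 247)*(-9 + 4²)) = -1/(-889390 - 388*(-9 + 16)) = -1/(-889390 - 388*7) = -1/(-889390 - 2716) = -1/(-892106) = -1*(-1/892106) = 1/892106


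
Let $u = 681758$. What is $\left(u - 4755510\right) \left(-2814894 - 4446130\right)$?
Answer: $29579611042048$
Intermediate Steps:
$\left(u - 4755510\right) \left(-2814894 - 4446130\right) = \left(681758 - 4755510\right) \left(-2814894 - 4446130\right) = \left(-4073752\right) \left(-7261024\right) = 29579611042048$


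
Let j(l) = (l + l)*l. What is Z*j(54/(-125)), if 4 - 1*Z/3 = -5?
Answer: 157464/15625 ≈ 10.078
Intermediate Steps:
Z = 27 (Z = 12 - 3*(-5) = 12 + 15 = 27)
j(l) = 2*l**2 (j(l) = (2*l)*l = 2*l**2)
Z*j(54/(-125)) = 27*(2*(54/(-125))**2) = 27*(2*(54*(-1/125))**2) = 27*(2*(-54/125)**2) = 27*(2*(2916/15625)) = 27*(5832/15625) = 157464/15625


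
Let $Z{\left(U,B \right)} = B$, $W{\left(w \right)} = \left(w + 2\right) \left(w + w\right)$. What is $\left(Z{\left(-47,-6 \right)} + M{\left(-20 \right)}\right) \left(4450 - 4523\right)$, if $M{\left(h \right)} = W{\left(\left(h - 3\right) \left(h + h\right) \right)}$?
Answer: $-123842602$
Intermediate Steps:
$W{\left(w \right)} = 2 w \left(2 + w\right)$ ($W{\left(w \right)} = \left(2 + w\right) 2 w = 2 w \left(2 + w\right)$)
$M{\left(h \right)} = 4 h \left(-3 + h\right) \left(2 + 2 h \left(-3 + h\right)\right)$ ($M{\left(h \right)} = 2 \left(h - 3\right) \left(h + h\right) \left(2 + \left(h - 3\right) \left(h + h\right)\right) = 2 \left(-3 + h\right) 2 h \left(2 + \left(-3 + h\right) 2 h\right) = 2 \cdot 2 h \left(-3 + h\right) \left(2 + 2 h \left(-3 + h\right)\right) = 4 h \left(-3 + h\right) \left(2 + 2 h \left(-3 + h\right)\right)$)
$\left(Z{\left(-47,-6 \right)} + M{\left(-20 \right)}\right) \left(4450 - 4523\right) = \left(-6 + 8 \left(-20\right) \left(1 - 20 \left(-3 - 20\right)\right) \left(-3 - 20\right)\right) \left(4450 - 4523\right) = \left(-6 + 8 \left(-20\right) \left(1 - -460\right) \left(-23\right)\right) \left(-73\right) = \left(-6 + 8 \left(-20\right) \left(1 + 460\right) \left(-23\right)\right) \left(-73\right) = \left(-6 + 8 \left(-20\right) 461 \left(-23\right)\right) \left(-73\right) = \left(-6 + 1696480\right) \left(-73\right) = 1696474 \left(-73\right) = -123842602$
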